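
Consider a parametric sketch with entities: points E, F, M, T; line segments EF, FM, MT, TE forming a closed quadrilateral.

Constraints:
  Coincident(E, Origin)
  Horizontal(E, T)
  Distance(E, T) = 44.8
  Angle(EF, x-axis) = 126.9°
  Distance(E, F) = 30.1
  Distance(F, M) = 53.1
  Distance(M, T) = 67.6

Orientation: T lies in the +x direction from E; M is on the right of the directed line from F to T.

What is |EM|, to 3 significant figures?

33.2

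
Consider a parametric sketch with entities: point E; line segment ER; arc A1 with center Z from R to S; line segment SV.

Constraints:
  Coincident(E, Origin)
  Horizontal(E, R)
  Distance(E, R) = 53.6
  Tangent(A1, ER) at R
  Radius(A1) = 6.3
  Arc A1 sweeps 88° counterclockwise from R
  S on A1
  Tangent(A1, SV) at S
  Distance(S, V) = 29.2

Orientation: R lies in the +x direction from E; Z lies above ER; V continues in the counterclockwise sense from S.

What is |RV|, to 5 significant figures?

36.013

E is at the origin; ER is horizontal with |ER| = 53.6 and R on the +x side, so R = (53.600, 0.0000). Since A1 is tangent to ER there, ZR ⟂ ER, so Z = R + (0, 6.3) = (53.600, 6.3000). On A1, R sits at bearing -90° from Z; an 88° counterclockwise sweep puts S at bearing -2°, so S = Z + 6.3·(cos -2°, sin -2°) = (59.896, 6.0801). The tangent condition forces ZS to be normal to SV, so SV runs along (−sin -2°, cos -2°); with |SV| = 29.2, V = (60.915, 35.262). Then |RV| = |V − R| = 36.013.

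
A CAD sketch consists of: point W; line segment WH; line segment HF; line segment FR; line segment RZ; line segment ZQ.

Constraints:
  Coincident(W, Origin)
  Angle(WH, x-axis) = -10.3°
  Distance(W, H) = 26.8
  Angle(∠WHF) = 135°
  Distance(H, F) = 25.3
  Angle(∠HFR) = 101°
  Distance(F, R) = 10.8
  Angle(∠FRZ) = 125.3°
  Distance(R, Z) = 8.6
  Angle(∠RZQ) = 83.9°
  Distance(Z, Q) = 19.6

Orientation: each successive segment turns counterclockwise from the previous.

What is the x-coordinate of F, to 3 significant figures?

47.2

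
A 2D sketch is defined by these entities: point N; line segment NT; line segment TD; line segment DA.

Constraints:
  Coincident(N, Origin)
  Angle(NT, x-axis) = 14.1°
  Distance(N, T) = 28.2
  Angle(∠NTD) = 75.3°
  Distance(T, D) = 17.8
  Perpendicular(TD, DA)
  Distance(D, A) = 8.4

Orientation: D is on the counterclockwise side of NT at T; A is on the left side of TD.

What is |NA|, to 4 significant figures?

21.67

∠NTD = 75.3°, so TD runs at 14.1° + (180° − 75.3°) = 118.8° from the x-axis; with |TD| = 17.8, D = T + 17.8·(cos 118.8°, sin 118.8°) = (18.78, 22.47). TD is perpendicular to DA; with |DA| = 8.4 on the left of TD, A = D + 8.4·(-0.8763, -0.4818) = (11.41, 18.42). Then |NA| = |A − N| = 21.67.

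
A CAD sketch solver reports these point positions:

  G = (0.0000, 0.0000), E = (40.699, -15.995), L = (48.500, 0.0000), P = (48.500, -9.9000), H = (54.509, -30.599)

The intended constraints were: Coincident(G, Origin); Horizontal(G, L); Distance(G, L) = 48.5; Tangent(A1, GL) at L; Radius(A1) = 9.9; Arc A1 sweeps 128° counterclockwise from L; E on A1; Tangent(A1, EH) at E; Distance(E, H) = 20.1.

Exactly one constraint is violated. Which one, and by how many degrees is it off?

Tangent(A1, EH) at E — off by 5.40°.

G = (0.00, 0.00) ✓; G.y = 0.00, L.y = 0.00 ✓; |GL| = 48.50 ✓; ∠(PL, LG) = 90.00° ✓; |PL| = 9.900 ✓; bearing(P→E) − bearing(P→L) = 128.0° ✓; |PE| = 9.900 ✓; ∠(PE, EH) = 84.60° ✗; |EH| = 20.10 ✓.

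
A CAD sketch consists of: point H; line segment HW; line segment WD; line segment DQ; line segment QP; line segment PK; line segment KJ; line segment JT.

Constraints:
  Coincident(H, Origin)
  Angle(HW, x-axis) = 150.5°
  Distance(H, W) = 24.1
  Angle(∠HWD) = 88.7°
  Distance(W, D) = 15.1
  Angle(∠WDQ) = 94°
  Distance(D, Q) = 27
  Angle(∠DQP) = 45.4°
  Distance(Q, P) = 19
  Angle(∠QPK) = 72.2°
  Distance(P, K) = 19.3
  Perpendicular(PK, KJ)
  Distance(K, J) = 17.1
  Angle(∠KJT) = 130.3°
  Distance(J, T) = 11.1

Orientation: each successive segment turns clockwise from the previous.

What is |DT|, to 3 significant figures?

31.0

H is at the origin; HW runs at 150.5° with length 24.1, so W = (-21.0, 11.9). ∠HWD = 88.7° gives WD at 59.2° from the x-axis; with |WD| = 15.1, D = (-13.2, 24.8). ∠WDQ = 94.0° gives DQ at -26.8° from the x-axis; with |DQ| = 27.0, Q = (10.9, 12.7). ∠DQP = 45.4° gives QP at -161° from the x-axis; with |QP| = 19.0, P = (-7.15, 6.60). ∠QPK = 72.2° gives PK at 90.8° from the x-axis; with |PK| = 19.3, K = (-7.42, 25.9). The perpendicularity gives KJ at right angles to PK, so KJ runs at 0.800°; with |KJ| = 17.1, J = (9.68, 26.1). ∠KJT = 130.3° gives JT at -48.9° from the x-axis; with |JT| = 11.1, T = (17.0, 17.8). Then |DT| = |T − D| = 31.0.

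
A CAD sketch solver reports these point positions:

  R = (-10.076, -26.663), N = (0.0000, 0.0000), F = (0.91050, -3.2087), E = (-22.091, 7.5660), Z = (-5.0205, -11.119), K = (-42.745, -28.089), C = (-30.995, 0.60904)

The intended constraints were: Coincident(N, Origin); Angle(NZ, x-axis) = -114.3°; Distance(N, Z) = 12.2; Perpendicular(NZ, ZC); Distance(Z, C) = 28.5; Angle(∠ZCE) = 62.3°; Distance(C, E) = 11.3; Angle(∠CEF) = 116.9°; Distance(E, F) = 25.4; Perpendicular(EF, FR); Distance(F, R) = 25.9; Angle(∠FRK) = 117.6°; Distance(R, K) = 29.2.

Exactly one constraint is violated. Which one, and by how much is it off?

Distance(R, K) = 29.2 — off by 3.50.

N = (0.00, 0.00) ✓; NZ at -114.3° ✓; |NZ| = 12.20 ✓; ∠(NZ, ZC) = 90.00° ✓; |ZC| = 28.50 ✓; ∠ZCE = 62.30° ✓; |CE| = 11.30 ✓; ∠CEF = 116.9° ✓; |EF| = 25.40 ✓; ∠(EF, FR) = 90.00° ✓; |FR| = 25.90 ✓; ∠FRK = 117.6° ✓; |RK| = 32.70 ✗.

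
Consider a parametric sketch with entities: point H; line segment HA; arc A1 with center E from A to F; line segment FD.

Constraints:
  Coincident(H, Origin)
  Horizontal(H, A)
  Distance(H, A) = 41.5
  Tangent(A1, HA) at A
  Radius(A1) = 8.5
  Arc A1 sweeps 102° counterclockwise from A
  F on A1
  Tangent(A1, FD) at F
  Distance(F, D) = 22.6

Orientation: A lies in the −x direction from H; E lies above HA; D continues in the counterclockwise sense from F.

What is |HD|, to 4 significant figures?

49.83

H is at the origin; HA is horizontal with |HA| = 41.5 and A on the −x side, so A = (-41.50, 0.000). The tangent condition forces EA to be normal to HA, so E = A + (0, 8.5) = (-41.50, 8.500). On A1, A sits at bearing -90° from E; a 102° counterclockwise sweep puts F at bearing 12°, so F = E + 8.5·(cos 12°, sin 12°) = (-33.19, 10.27). The tangent condition forces EF to be normal to FD, so FD runs along (−sin 12°, cos 12°); with |FD| = 22.6, D = (-37.88, 32.37). Then |HD| = |D − H| = 49.83.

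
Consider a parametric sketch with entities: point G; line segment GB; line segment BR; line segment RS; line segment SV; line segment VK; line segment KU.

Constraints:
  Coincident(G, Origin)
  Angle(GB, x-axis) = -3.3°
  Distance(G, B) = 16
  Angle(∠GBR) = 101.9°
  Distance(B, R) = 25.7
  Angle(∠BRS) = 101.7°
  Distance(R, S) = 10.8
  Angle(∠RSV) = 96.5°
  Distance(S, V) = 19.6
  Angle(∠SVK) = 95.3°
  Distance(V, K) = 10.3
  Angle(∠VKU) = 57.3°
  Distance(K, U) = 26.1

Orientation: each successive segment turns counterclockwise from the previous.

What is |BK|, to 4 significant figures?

8.902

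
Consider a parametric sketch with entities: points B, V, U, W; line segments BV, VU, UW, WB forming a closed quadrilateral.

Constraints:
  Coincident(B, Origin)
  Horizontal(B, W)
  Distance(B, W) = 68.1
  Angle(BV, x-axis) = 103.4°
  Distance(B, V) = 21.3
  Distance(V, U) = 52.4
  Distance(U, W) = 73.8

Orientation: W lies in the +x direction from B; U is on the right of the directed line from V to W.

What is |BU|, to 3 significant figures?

31.3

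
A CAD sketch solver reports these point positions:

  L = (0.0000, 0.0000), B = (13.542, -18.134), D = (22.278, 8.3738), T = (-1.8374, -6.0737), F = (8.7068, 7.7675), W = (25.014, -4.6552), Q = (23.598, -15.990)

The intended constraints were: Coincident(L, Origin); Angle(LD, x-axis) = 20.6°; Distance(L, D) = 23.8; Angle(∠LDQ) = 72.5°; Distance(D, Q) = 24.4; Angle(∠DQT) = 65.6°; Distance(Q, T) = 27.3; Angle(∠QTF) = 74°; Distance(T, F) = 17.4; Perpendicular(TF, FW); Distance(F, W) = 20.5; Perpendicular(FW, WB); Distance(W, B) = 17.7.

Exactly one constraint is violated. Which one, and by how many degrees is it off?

Perpendicular(FW, WB) — off by 3.10°.

L = (0.00, 0.00) ✓; LD at 20.60° ✓; |LD| = 23.80 ✓; ∠LDQ = 72.50° ✓; |DQ| = 24.40 ✓; ∠DQT = 65.60° ✓; |QT| = 27.30 ✓; ∠QTF = 74.00° ✓; |TF| = 17.40 ✓; ∠(TF, FW) = 90.00° ✓; |FW| = 20.50 ✓; ∠(FW, WB) = 93.10° ✗; |WB| = 17.70 ✓.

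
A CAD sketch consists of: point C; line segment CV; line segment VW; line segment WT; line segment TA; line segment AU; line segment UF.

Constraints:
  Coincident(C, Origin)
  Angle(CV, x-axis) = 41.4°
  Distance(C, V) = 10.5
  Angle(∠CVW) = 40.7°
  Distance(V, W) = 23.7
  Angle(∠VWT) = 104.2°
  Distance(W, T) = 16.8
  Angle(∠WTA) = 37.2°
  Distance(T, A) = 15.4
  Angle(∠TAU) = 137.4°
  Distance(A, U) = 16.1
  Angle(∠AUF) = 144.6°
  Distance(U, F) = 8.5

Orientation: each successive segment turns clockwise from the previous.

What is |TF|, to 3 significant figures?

34.8

∠TAU = 137.4° gives AU at 0.900° from the x-axis; with |AU| = 16.1, U = (15.2, -7.52). ∠AUF = 144.6° gives UF at -34.5° from the x-axis; with |UF| = 8.5, F = (22.2, -12.3). Then |TF| = |F − T| = 34.8.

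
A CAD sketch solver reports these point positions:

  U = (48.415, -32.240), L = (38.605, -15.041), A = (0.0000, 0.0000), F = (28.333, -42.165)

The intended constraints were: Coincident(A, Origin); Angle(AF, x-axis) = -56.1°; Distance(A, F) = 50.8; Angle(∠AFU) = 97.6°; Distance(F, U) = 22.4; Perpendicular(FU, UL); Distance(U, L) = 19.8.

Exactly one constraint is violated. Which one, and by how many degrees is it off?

Perpendicular(FU, UL) — off by 3.40°.

A = (0.00, 0.00) ✓; AF at -56.10° ✓; |AF| = 50.80 ✓; ∠AFU = 97.60° ✓; |FU| = 22.40 ✓; ∠(FU, UL) = 93.40° ✗; |UL| = 19.80 ✓.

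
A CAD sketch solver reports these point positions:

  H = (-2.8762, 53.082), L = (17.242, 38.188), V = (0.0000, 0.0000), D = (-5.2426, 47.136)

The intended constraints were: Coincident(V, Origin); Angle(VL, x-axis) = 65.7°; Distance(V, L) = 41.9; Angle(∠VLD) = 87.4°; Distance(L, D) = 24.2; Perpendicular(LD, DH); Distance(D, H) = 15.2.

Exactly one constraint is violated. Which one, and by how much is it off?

Distance(D, H) = 15.2 — off by 8.80.

V = (0.00, 0.00) ✓; VL at 65.70° ✓; |VL| = 41.90 ✓; ∠VLD = 87.40° ✓; |LD| = 24.20 ✓; ∠(LD, DH) = 90.00° ✓; |DH| = 6.400 ✗.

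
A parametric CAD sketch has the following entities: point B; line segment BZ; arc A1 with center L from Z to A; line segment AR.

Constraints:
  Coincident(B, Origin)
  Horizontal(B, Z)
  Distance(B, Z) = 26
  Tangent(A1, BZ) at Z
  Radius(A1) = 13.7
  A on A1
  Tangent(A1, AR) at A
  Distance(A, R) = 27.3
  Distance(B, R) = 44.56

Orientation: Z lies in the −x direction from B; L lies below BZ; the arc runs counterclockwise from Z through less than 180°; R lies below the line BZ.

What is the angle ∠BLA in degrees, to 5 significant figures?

159.39°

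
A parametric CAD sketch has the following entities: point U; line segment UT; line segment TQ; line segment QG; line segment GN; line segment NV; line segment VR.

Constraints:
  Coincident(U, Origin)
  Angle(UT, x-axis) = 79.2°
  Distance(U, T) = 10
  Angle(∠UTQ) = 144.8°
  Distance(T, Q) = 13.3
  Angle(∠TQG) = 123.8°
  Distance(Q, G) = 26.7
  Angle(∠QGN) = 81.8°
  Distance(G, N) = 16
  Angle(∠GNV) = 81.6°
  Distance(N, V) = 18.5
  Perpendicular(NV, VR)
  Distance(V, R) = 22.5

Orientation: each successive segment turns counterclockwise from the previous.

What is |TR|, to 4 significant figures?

30.13

∠GNV = 81.6° gives NV at 7.200° from the x-axis; with |NV| = 18.5, V = (-11.94, 12.62). The perpendicularity gives VR at right angles to NV, so VR runs at 97.20°; with |VR| = 22.5, R = (-14.76, 34.94). Then |TR| = |R − T| = 30.13.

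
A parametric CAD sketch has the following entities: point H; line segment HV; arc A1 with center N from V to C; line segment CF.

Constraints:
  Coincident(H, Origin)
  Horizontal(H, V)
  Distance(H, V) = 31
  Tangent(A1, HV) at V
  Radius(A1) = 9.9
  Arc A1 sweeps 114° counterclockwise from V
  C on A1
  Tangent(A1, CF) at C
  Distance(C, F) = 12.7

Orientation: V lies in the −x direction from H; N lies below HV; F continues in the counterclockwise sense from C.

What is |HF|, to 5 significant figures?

43.223

On A1, V sits at bearing 90° from N; a 114° counterclockwise sweep puts C at bearing 204°, so C = N + 9.9·(cos 204°, sin 204°) = (-40.044, -13.927). Tangency of A1 to CF means the radius NC is perpendicular to CF, so CF runs along (−sin 204°, cos 204°); with |CF| = 12.7, F = (-34.879, -25.529). Then |HF| = |F − H| = 43.223.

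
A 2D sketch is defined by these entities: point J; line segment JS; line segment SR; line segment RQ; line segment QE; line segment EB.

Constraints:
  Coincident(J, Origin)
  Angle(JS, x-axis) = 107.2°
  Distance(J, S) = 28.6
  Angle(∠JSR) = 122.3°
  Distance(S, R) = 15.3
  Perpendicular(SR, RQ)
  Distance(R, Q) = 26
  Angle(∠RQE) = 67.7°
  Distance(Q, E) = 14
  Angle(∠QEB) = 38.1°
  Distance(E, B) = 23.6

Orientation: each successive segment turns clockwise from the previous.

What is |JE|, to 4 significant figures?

17.97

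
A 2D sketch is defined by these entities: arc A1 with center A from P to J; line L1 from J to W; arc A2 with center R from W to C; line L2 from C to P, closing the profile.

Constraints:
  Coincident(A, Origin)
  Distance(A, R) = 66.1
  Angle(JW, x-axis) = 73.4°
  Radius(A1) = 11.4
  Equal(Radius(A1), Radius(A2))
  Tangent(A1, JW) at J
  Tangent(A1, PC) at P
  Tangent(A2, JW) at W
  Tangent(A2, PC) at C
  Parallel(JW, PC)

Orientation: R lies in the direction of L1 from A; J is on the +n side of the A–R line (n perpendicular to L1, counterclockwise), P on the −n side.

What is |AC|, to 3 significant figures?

67.1

Tangency of A1 to both parallel lines with radius 11.4 puts J and P at A ± 11.4·n: J = (-10.9, 3.26), P = (10.9, -3.26). Equal radii place W and C the same way about R: W = R + 11.4·n = (7.96, 66.6), C = R − 11.4·n = (29.8, 60.1). Then |AC| = |C − A| = 67.1.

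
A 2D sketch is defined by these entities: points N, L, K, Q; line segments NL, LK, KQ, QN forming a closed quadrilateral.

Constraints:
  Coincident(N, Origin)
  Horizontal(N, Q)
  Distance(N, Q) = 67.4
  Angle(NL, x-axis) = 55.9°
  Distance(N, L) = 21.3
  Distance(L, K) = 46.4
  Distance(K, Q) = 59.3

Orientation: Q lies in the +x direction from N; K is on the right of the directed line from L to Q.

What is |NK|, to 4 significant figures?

32.54

N is at the origin; NQ is horizontal with |NQ| = 67.4 and Q in +x, so Q = (67.4, 0). NL runs at 55.9° with |NL| = 21.3, so L = (11.94, 17.64). K is determined by |LK| = 46.4 and |KQ| = 59.3 together: it lies at the intersection of circle(L, 46.4) and circle(Q, 59.3). With |LQ| = 58.20, the foot of the radical line on LQ is 17.38 from L and the perpendicular offset is √(46.4² − 17.38²) = 43.02. Taking the right-of-LQ solution: K = (15.47, -28.63).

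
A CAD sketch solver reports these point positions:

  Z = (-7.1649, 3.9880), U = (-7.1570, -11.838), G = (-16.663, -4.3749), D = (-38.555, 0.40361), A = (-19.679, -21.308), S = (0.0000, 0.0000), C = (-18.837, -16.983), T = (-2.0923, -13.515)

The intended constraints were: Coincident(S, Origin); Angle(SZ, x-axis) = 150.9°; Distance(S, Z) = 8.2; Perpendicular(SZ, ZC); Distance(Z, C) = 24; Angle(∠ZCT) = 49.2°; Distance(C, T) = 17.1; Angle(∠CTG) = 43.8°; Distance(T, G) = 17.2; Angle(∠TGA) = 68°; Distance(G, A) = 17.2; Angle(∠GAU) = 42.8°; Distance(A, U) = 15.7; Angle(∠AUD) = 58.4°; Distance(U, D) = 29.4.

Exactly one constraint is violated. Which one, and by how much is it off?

Distance(U, D) = 29.4 — off by 4.30.

S = (0.00, 0.00) ✓; SZ at 150.9° ✓; |SZ| = 8.200 ✓; ∠(SZ, ZC) = 90.00° ✓; |ZC| = 24.00 ✓; ∠ZCT = 49.20° ✓; |CT| = 17.10 ✓; ∠CTG = 43.80° ✓; |TG| = 17.20 ✓; ∠TGA = 68.00° ✓; |GA| = 17.20 ✓; ∠GAU = 42.80° ✓; |AU| = 15.70 ✓; ∠AUD = 58.40° ✓; |UD| = 33.70 ✗.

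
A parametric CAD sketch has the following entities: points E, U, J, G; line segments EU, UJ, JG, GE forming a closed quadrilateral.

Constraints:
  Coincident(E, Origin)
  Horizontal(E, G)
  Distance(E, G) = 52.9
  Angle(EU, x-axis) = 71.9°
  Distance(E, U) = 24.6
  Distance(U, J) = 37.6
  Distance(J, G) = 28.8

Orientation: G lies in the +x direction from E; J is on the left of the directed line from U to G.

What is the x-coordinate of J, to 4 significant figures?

44.99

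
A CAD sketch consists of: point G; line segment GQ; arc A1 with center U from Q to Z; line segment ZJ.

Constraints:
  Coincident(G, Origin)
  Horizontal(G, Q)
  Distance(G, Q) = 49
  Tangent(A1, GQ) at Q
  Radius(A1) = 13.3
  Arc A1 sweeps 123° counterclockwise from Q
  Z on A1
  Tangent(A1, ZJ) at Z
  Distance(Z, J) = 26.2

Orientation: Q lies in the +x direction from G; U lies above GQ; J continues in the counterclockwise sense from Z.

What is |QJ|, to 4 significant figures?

42.63

On A1, Q sits at bearing -90° from U; a 123° counterclockwise sweep puts Z at bearing 33°, so Z = U + 13.3·(cos 33°, sin 33°) = (60.15, 20.54). A1 meets ZJ tangentially, so UZ is at right angles to ZJ, so ZJ runs along (−sin 33°, cos 33°); with |ZJ| = 26.2, J = (45.88, 42.52). Then |QJ| = |J − Q| = 42.63.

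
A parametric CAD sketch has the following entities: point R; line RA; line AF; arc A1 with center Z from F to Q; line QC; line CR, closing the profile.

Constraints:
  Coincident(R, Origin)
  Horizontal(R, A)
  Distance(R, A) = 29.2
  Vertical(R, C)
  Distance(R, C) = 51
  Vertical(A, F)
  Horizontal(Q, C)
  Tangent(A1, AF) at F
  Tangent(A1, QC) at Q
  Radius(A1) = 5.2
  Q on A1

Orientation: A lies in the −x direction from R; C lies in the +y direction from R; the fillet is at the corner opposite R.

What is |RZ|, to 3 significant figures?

51.7

R is at the origin; R and A share the same y with |RA| = 29.2 and A on the −x side, so A = (-29.2, 0.00). RC is vertical with |RC| = 51.0 and C on the +y side, so C = (0.00, 51.0). The virtual corner opposite R is at (-29.2, 51.0). Since A1 is tangent to AF there, ZF ⟂ AF and tangency of A1 to QC means the radius ZQ is perpendicular to QC, with radius 5.2, so the center Z sits 5.2 in from both sides at Z = (-24.0, 45.8). Then |RZ| = |Z − R| = 51.7.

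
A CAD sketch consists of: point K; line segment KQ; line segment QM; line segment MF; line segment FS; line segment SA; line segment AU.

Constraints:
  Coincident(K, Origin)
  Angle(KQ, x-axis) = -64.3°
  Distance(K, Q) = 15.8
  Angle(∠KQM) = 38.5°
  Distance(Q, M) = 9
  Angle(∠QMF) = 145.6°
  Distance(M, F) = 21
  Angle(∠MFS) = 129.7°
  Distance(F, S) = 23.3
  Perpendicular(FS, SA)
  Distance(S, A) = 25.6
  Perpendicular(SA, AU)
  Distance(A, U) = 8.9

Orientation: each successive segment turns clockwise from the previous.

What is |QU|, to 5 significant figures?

28.649

K is at the origin; KQ runs at -64.3° with length 15.8, so Q = (6.8518, -14.237). ∠KQM = 38.5° gives QM at 154.20° from the x-axis; with |QM| = 9.0, M = (-1.2511, -10.320). ∠QMF = 145.6° gives MF at 119.80° from the x-axis; with |MF| = 21.0, F = (-11.688, 7.9031). ∠MFS = 129.7° gives FS at 69.500° from the x-axis; with |FS| = 23.3, S = (-3.5277, 29.728). FS is perpendicular to SA, so SA runs at -20.500°; with |SA| = 25.6, A = (20.451, 20.762). The perpendicularity gives AU at right angles to SA, so AU runs at -110.50°; with |AU| = 8.9, U = (17.334, 12.426). Then |QU| = |U − Q| = 28.649.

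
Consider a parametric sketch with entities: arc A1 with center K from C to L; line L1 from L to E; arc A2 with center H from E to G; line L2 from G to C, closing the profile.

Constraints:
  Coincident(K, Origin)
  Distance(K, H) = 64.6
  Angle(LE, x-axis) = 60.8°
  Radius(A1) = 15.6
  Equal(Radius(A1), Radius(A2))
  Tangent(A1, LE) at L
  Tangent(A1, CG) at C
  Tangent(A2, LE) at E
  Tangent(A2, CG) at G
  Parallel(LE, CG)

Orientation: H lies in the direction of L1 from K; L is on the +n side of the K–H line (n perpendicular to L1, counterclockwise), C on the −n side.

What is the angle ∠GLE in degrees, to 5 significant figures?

25.779°

Tangency of A1 to both parallel lines with radius 15.6 puts L and C at K ± 15.6·n: L = (-13.618, 7.6106), C = (13.618, -7.6106). Equal radii place E and G the same way about H: E = H + 15.6·n = (17.898, 64.001), G = H − 15.6·n = (45.133, 48.780). Then cos ∠GLE = LG·LE / (|LG||LE|), giving 25.779°.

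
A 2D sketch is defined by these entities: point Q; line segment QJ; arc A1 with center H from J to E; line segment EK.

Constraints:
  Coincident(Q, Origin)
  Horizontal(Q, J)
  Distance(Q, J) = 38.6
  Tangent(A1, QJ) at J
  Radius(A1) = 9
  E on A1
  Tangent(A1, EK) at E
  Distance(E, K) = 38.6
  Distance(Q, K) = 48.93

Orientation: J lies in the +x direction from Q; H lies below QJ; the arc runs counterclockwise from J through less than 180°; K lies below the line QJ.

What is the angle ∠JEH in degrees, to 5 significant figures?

51.884°

Q is at the origin; Q and J share the same y with |QJ| = 38.6 and J on the +x side, so J = (38.600, 0.0000). Tangency of A1 to QJ means the radius HJ is perpendicular to QJ, so H = J + (0, -9) = (38.600, -9.0000). Since HE ⟂ EK (tangency), |HK| = √(9.0² + 38.6²) = 39.635 regardless of where E sits on A1. So K lies on both circle(Q, 48.93) and circle(H, 39.635); the below-QJ intersection is K = (20.672, -44.349). E is the foot of the tangent from K: E = (29.859, -6.8580).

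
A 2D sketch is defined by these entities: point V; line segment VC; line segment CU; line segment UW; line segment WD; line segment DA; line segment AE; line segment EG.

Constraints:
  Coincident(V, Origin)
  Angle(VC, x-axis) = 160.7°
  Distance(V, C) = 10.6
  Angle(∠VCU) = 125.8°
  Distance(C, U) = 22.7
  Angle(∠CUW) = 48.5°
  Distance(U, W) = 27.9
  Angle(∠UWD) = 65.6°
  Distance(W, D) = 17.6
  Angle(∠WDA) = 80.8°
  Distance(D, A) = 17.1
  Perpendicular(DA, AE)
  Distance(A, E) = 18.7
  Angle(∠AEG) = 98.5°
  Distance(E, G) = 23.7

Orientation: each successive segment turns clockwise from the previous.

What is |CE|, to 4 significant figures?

26.07

V is at the origin; VC runs at 160.7° with length 10.6, so C = (-10.00, 3.503). ∠VCU = 125.8° gives CU at 106.5° from the x-axis; with |CU| = 22.7, U = (-16.45, 25.27). ∠CUW = 48.5° gives UW at -25.00° from the x-axis; with |UW| = 27.9, W = (8.835, 13.48). ∠UWD = 65.6° gives WD at -139.4° from the x-axis; with |WD| = 17.6, D = (-4.529, 2.024). ∠WDA = 80.8° gives DA at 121.4° from the x-axis; with |DA| = 17.1, A = (-13.44, 16.62). The perpendicularity gives AE at right angles to DA, so AE runs at 31.40°; with |AE| = 18.7, E = (2.524, 26.36). Then |CE| = |E − C| = 26.07.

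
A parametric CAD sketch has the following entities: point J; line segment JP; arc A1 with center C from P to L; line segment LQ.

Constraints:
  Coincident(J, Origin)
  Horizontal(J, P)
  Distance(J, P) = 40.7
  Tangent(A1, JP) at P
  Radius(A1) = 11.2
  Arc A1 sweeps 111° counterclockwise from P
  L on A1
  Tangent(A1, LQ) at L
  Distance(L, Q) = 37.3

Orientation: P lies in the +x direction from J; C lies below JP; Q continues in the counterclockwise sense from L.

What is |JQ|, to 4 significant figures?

66.37

J is at the origin; J and P share the same y with |JP| = 40.7 and P on the +x side, so P = (40.70, 0.000). A1 meets JP tangentially, so CP is at right angles to JP, so C = P + (0, -11.2) = (40.70, -11.20). On A1, P sits at bearing 90° from C; a 111° counterclockwise sweep puts L at bearing 201°, so L = C + 11.2·(cos 201°, sin 201°) = (30.24, -15.21). The tangent condition forces CL to be normal to LQ, so LQ runs along (−sin 201°, cos 201°); with |LQ| = 37.3, Q = (43.61, -50.04). Then |JQ| = |Q − J| = 66.37.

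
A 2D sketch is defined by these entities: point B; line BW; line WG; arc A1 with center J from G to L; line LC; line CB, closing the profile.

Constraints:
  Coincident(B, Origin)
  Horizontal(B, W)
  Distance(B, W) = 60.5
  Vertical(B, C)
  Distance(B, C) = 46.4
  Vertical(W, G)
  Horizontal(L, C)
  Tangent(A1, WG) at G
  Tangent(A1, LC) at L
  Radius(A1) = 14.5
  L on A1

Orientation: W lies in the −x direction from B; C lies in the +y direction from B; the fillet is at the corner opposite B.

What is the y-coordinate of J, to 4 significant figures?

31.90

BC is vertical with |BC| = 46.4 and C on the +y side, so C = (0.000, 46.40). The virtual corner opposite B is at (-60.50, 46.40). A1 meets WG tangentially, so JG is at right angles to WG and A1 meets LC tangentially, so JL is at right angles to LC, with radius 14.5, so the center J sits 14.5 in from both sides at J = (-46.00, 31.90). So J.y = 31.90.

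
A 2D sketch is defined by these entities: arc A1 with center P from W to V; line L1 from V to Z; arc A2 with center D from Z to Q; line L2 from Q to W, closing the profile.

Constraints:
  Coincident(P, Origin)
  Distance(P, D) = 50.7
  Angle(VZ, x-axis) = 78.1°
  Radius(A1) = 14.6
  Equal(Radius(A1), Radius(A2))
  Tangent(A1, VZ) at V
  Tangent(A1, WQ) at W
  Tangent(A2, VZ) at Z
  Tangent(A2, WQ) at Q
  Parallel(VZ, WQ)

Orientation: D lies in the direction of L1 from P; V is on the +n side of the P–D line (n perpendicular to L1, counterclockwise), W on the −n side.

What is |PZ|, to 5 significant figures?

52.760

The slot axis is L1's direction at 78.1°, so u = (cos 78.1°, sin 78.1°) = (0.20620, 0.97851) and n = (−sin 78.1°, cos 78.1°) = (-0.97851, 0.20620). P is at the origin and D lies 50.7 along u from P, so D = 50.7·u = (10.455, 49.610). Tangency of A1 to both parallel lines with radius 14.6 puts V and W at P ± 14.6·n: V = (-14.286, 3.0106), W = (14.286, -3.0106). Equal radii place Z and Q the same way about D: Z = D + 14.6·n = (-3.8317, 52.621), Q = D − 14.6·n = (24.741, 46.600). Then |PZ| = |Z − P| = 52.760.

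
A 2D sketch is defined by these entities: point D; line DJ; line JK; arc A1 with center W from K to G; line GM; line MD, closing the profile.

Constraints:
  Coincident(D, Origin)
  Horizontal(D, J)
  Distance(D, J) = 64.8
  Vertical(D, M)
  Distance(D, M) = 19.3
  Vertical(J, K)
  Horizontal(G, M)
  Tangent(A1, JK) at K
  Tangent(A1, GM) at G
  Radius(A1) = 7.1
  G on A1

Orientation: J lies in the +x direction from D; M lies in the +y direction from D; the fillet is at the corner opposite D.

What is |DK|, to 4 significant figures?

65.94

D is at the origin; DJ is horizontal with |DJ| = 64.8 and J on the +x side, so J = (64.80, 0.000). DM is vertical with |DM| = 19.3 and M on the +y side, so M = (0.000, 19.30). The virtual corner opposite D is at (64.80, 19.30). Tangency of A1 to JK means the radius WK is perpendicular to JK and since A1 is tangent to GM there, WG ⟂ GM, with radius 7.1, so the center W sits 7.1 in from both sides at W = (57.70, 12.20). That places the tangent points at K = (64.80, 12.20) on JK and G = (57.70, 19.30) on GM. Then |DK| = |K − D| = 65.94.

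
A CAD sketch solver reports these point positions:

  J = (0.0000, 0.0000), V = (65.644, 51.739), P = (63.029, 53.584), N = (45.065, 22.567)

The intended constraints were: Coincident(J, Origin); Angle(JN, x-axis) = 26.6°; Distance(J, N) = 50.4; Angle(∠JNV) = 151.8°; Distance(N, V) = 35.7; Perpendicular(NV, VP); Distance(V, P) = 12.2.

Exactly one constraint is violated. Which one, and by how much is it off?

Distance(V, P) = 12.2 — off by 9.00.

J = (0.00, 0.00) ✓; JN at 26.60° ✓; |JN| = 50.40 ✓; ∠JNV = 151.8° ✓; |NV| = 35.70 ✓; ∠(NV, VP) = 90.00° ✓; |VP| = 3.200 ✗.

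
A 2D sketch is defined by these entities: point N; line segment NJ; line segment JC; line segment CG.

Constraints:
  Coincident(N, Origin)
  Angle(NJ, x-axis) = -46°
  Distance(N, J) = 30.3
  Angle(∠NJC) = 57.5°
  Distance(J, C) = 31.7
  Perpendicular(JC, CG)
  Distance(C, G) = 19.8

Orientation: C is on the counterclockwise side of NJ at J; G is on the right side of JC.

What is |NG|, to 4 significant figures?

47.90

N is at the origin; NJ runs at -46.0° with length 30.3, so J = 30.3·(cos -46.0°, sin -46.0°) = (21.05, -21.80). ∠NJC = 57.5°, so JC runs at -46.0° + (180° − 57.5°) = 76.50° from the x-axis; with |JC| = 31.7, C = J + 31.7·(cos 76.50°, sin 76.50°) = (28.45, 9.028). The perpendicularity gives CG at right angles to JC; with |CG| = 19.8 on the right of JC, G = C + 19.8·(0.9724, -0.2334) = (47.70, 4.406). Then |NG| = |G − N| = 47.90.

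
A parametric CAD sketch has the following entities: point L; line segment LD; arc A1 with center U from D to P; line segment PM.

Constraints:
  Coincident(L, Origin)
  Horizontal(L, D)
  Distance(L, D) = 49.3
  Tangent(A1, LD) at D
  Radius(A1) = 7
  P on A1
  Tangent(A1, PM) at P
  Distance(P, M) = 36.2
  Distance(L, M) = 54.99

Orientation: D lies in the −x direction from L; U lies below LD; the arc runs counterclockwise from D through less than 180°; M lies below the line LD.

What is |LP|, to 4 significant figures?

56.27

L is at the origin; LD is horizontal with |LD| = 49.3 and D on the −x side, so D = (-49.30, 0.000). Since A1 is tangent to LD there, UD ⟂ LD, so U = D + (0, -7) = (-49.30, -7.000). Since UP ⟂ PM (tangency), |UM| = √(7.0² + 36.2²) = 36.87 regardless of where P sits on A1. So M lies on both circle(L, 54.99) and circle(U, 36.87); the below-LD intersection is M = (-36.14, -41.44). P is the foot of the tangent from M: P = (-55.25, -10.69).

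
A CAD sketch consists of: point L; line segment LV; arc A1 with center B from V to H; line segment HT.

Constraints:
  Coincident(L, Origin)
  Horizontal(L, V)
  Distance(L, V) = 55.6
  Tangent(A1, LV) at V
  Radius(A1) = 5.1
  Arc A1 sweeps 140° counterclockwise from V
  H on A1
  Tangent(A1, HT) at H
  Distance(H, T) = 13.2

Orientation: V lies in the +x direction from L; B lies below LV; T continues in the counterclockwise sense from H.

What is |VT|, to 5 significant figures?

18.779

L is at the origin; LV is horizontal with |LV| = 55.6 and V on the +x side, so V = (55.600, 0.0000). Since A1 is tangent to LV there, BV ⟂ LV, so B = V + (0, -5.1) = (55.600, -5.1000). On A1, V sits at bearing 90° from B; a 140° counterclockwise sweep puts H at bearing 230°, so H = B + 5.1·(cos 230°, sin 230°) = (52.322, -9.0068). A1 meets HT tangentially, so BH is at right angles to HT, so HT runs along (−sin 230°, cos 230°); with |HT| = 13.2, T = (62.434, -17.492). Then |VT| = |T − V| = 18.779.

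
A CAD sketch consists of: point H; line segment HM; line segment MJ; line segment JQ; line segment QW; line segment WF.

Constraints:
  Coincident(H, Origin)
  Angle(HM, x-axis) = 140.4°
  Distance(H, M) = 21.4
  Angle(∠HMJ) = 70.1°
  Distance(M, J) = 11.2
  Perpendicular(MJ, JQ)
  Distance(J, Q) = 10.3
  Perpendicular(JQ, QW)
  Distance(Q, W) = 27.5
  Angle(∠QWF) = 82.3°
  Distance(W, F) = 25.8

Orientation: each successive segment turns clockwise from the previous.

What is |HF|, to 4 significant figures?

40.71

H is at the origin; HM runs at 140.4° with length 21.4, so M = (-16.49, 13.64). ∠HMJ = 70.1° gives MJ at 30.50° from the x-axis; with |MJ| = 11.2, J = (-6.839, 19.33). The perpendicularity gives JQ at right angles to MJ, so JQ runs at -59.50°; with |JQ| = 10.3, Q = (-1.611, 10.45). JQ is perpendicular to QW, so QW runs at -149.5°; with |QW| = 27.5, W = (-25.31, -3.507). ∠QWF = 82.3° gives WF at 112.8° from the x-axis; with |WF| = 25.8, F = (-35.30, 20.28). Then |HF| = |F − H| = 40.71.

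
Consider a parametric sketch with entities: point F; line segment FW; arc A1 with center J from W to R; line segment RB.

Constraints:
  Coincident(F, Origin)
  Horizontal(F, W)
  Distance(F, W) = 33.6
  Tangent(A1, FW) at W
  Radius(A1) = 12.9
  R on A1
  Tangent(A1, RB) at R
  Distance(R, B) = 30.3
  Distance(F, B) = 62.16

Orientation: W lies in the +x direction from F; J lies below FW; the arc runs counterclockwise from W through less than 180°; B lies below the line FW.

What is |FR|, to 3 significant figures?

32.0

Checks: |JW| = 12.90 ✓; |JR| = 12.90 ✓; ∠(JR, RB) = 90.00° ✓; |RB| = 30.30 ✓; |FB| = 62.16 ✓.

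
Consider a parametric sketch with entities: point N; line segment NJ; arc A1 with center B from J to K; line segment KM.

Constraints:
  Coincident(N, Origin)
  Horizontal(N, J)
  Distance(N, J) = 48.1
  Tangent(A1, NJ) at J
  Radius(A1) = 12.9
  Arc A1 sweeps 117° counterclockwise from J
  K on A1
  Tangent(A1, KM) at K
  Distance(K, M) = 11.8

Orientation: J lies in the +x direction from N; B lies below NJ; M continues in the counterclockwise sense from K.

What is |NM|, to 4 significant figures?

51.16

N is at the origin; N and J share the same y with |NJ| = 48.1 and J on the +x side, so J = (48.10, 0.000). A1 meets NJ tangentially, so BJ is at right angles to NJ, so B = J + (0, -12.9) = (48.10, -12.90). On A1, J sits at bearing 90° from B; a 117° counterclockwise sweep puts K at bearing 207°, so K = B + 12.9·(cos 207°, sin 207°) = (36.61, -18.76). Tangency of A1 to KM means the radius BK is perpendicular to KM, so KM runs along (−sin 207°, cos 207°); with |KM| = 11.8, M = (41.96, -29.27). Then |NM| = |M − N| = 51.16.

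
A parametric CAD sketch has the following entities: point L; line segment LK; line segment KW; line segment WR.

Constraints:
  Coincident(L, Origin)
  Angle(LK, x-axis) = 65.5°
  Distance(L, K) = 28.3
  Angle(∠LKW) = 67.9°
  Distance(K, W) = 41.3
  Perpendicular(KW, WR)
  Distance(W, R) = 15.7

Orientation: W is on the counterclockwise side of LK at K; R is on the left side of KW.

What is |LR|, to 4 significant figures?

32.41

∠LKW = 67.9°, so KW runs at 65.5° + (180° − 67.9°) = 177.6° from the x-axis; with |KW| = 41.3, W = K + 41.3·(cos 177.6°, sin 177.6°) = (-29.53, 27.48). KW is perpendicular to WR; with |WR| = 15.7 on the left of KW, R = W + 15.7·(-0.04188, -0.9991) = (-30.19, 11.80). Then |LR| = |R − L| = 32.41.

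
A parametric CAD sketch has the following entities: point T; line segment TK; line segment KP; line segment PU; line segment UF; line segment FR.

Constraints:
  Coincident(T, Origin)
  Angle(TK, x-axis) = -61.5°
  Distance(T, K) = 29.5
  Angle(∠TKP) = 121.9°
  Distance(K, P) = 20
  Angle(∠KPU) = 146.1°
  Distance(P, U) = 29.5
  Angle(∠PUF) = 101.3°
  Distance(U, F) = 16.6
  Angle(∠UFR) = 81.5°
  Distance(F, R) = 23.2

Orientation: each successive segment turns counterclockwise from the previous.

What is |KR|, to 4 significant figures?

26.92

T is at the origin; TK runs at -61.5° with length 29.5, so K = (14.08, -25.93). ∠TKP = 121.9° gives KP at -3.400° from the x-axis; with |KP| = 20.0, P = (34.04, -27.11). ∠KPU = 146.1° gives PU at 30.50° from the x-axis; with |PU| = 29.5, U = (59.46, -12.14). ∠PUF = 101.3° gives UF at 109.2° from the x-axis; with |UF| = 16.6, F = (54.00, 3.538). ∠UFR = 81.5° gives FR at -152.3° from the x-axis; with |FR| = 23.2, R = (33.46, -7.247). Then |KR| = |R − K| = 26.92.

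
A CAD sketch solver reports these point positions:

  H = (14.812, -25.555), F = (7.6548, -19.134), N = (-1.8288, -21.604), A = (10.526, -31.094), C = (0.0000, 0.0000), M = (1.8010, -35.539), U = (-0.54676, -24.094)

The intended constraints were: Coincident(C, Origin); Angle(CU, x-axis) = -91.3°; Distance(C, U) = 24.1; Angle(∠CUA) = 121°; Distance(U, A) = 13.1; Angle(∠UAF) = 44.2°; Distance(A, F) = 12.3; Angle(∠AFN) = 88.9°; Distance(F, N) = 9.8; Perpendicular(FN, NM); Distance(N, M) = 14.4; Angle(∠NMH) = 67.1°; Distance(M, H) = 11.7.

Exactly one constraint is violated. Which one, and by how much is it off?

Distance(M, H) = 11.7 — off by 4.70.

C = (0.00, 0.00) ✓; CU at -91.30° ✓; |CU| = 24.10 ✓; ∠CUA = 121.0° ✓; |UA| = 13.10 ✓; ∠UAF = 44.20° ✓; |AF| = 12.30 ✓; ∠AFN = 88.90° ✓; |FN| = 9.800 ✓; ∠(FN, NM) = 90.00° ✓; |NM| = 14.40 ✓; ∠NMH = 67.10° ✓; |MH| = 16.40 ✗.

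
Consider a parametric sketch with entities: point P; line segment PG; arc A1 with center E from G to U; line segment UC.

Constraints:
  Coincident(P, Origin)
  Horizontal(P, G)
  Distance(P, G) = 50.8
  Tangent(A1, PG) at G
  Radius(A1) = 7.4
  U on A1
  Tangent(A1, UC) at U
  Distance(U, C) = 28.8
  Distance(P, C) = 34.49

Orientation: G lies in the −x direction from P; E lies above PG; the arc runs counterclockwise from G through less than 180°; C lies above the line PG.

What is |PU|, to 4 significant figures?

45.50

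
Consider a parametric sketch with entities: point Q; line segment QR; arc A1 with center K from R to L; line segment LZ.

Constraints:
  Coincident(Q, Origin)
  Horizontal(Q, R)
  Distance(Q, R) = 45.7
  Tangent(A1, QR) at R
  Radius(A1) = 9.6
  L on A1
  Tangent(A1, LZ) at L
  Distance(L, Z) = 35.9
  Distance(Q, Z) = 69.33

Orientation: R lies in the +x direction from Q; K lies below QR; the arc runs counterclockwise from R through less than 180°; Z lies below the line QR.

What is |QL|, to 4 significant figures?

39.34

Q is at the origin; Q and R share the same y with |QR| = 45.7 and R on the +x side, so R = (45.70, 0.000). Tangency of A1 to QR means the radius KR is perpendicular to QR, so K = R + (0, -9.6) = (45.70, -9.600). Since KL ⟂ LZ (tangency), |KZ| = √(9.6² + 35.9²) = 37.16 regardless of where L sits on A1. So Z lies on both circle(Q, 69.33) and circle(K, 37.16); the below-QR intersection is Z = (51.61, -46.29). L is the foot of the tangent from Z: L = (36.94, -13.52).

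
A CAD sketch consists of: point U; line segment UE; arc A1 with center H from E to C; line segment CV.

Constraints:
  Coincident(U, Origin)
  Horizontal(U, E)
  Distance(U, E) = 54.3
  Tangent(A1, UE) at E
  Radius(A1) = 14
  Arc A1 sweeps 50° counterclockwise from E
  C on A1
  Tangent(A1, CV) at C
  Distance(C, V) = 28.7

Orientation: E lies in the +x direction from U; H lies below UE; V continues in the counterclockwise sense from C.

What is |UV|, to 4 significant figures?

36.87

On A1, E sits at bearing 90° from H; a 50° counterclockwise sweep puts C at bearing 140°, so C = H + 14.0·(cos 140°, sin 140°) = (43.58, -5.001). Tangency of A1 to CV means the radius HC is perpendicular to CV, so CV runs along (−sin 140°, cos 140°); with |CV| = 28.7, V = (25.13, -26.99). Then |UV| = |V − U| = 36.87.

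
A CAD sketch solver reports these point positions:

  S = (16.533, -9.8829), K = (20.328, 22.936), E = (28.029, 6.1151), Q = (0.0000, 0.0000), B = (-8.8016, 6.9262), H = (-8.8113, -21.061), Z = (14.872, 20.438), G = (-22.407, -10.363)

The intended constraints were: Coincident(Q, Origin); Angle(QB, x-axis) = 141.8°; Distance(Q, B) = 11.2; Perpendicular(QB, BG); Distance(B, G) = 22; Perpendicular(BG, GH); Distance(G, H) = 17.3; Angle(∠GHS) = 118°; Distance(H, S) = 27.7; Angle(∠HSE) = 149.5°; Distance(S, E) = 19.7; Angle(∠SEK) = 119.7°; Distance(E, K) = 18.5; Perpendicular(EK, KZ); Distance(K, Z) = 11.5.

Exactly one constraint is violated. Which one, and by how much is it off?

Distance(K, Z) = 11.5 — off by 5.50.

Q = (0.00, 0.00) ✓; QB at 141.8° ✓; |QB| = 11.20 ✓; ∠(QB, BG) = 90.00° ✓; |BG| = 22.00 ✓; ∠(BG, GH) = 90.00° ✓; |GH| = 17.30 ✓; ∠GHS = 118.0° ✓; |HS| = 27.70 ✓; ∠HSE = 149.5° ✓; |SE| = 19.70 ✓; ∠SEK = 119.7° ✓; |EK| = 18.50 ✓; ∠(EK, KZ) = 90.00° ✓; |KZ| = 6.001 ✗.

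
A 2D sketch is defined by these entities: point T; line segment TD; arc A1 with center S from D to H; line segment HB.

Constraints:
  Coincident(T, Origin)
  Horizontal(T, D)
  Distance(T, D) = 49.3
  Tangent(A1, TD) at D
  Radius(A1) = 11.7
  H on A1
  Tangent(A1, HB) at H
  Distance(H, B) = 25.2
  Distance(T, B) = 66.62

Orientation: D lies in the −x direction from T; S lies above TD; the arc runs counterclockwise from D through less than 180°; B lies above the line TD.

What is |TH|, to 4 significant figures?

43.69

Checks: T.y = 0.00, D.y = 0.00 ✓; |SH| = 11.70 ✓; ∠(SH, HB) = 90.00° ✓; |HB| = 25.20 ✓; |TB| = 66.62 ✓.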